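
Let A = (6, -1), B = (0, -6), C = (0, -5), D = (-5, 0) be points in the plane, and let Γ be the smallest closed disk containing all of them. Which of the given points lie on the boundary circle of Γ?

A smallest enclosing disk is always determined by at most three of the input points on its boundary.
The farthest pair is A–D with squared distance 122. The circle on this segment as diameter has centre (0.5, -0.5) and r² = 122/4 = 30.5.
Check B: distance² to centre = 30.5 ≤ 30.5, so it lies inside.
All remaining points lie in this disk, and no smaller disk contains both endpoints, so this is the minimum enclosing circle.
The points at distance exactly r from the centre are A, B, D — 3 points.

A, B, D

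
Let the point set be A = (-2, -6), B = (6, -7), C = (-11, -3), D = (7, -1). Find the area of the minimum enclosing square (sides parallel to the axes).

324

The bounding box has width 18 and height 6.
An axis-aligned square enclosing the set must have side ≥ max(width, height).
So the minimum side is max(18, 6) = 18.
Area = 18² = 324.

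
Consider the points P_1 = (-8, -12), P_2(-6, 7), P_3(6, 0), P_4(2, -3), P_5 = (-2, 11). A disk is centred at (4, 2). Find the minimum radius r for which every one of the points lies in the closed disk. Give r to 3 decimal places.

The required radius is the distance from (4, 2) to the farthest point.
Squared distances: 340, 125, 8, 29, 117.
Maximum is 340, attained at P_1.
r = √340 ≈ 18.439.

18.439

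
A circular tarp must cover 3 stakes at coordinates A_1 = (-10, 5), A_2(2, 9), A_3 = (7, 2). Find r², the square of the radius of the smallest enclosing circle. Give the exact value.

74.5

Side lengths²: A_1A_2² = 160, A_1A_3² = 298, A_2A_3² = 74.
Since A_1A_3² = 298 ≥ 160 + 74 = 234, the angle opposite A_1A_3 is not acute, so the smallest enclosing circle has A_1A_3 as diameter.
Centre = midpoint of A_1A_3 = (-1.5, 3.5), r² = 298/4 = 74.5.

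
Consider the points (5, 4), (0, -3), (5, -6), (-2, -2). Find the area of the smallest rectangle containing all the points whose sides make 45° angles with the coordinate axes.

In coordinates u = x + y, v = x − y the rectangle is axis-aligned; the map (x,y)→(u,v) scales areas by 2.
u-values: 9, -3, -1, -4; range = 9 − (-4) = 13.
v-values: 1, 3, 11, 0; range = 11 − 0 = 11.
Area = (13 × 11) / 2 = 71.5.

71.5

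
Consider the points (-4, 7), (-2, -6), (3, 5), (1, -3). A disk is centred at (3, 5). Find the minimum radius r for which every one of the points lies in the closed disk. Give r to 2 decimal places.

12.08

The required radius is the distance from (3, 5) to the farthest point.
Squared distances: 53, 146, 0, 68.
Maximum is 146, attained at (-2, -6).
r = √146 ≈ 12.08.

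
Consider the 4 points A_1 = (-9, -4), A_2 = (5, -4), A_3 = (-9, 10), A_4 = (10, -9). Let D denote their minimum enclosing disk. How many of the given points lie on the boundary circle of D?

By Welzl's lemma the MEC is supported by two points (diametrically opposite) or three points (on a circumcircle).
The farthest pair is A_3–A_4 with squared distance 722. The circle on this segment as diameter has centre (0.5, 0.5) and r² = 722/4 = 180.5.
Check A_1: distance² to centre = 110.5 ≤ 180.5, so it lies inside.
All remaining points lie in this disk, and no smaller disk contains both endpoints, so this is the minimum enclosing circle.
The points at distance exactly r from the centre are A_3, A_4 — 2 points.

2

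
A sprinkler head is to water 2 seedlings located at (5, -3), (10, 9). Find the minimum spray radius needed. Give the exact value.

The smallest circle enclosing two points has them as diameter endpoints.
Centre = midpoint = (7.5, 3); r² = |(5, -3)−(10, 9)|²/4 = 169/4 = 42.25.
r = √(42.25) = 6.5.

6.5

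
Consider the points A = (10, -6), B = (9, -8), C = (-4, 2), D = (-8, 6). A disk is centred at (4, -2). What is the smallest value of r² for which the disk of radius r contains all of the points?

208

The required radius is the distance from (4, -2) to the farthest point.
Squared distances: 52, 61, 80, 208.
Maximum is 208, attained at D.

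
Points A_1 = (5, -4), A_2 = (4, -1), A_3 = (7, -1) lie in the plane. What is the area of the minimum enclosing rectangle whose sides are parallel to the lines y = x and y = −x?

In coordinates u = x + y, v = x − y the rectangle is axis-aligned; the map (x,y)→(u,v) scales areas by 2.
u-values: 1, 3, 6; range = 6 − 1 = 5.
v-values: 9, 5, 8; range = 9 − 5 = 4.
Area = (5 × 4) / 2 = 10.

10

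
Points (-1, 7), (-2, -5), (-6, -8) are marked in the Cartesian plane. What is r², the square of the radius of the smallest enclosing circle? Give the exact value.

62.5

Call the three points A, B, C in the order given.
Side lengths²: AB² = 145, AC² = 250, BC² = 25.
Since AC² = 250 ≥ 145 + 25 = 170, the angle opposite AC is not acute, so the smallest enclosing circle has AC as diameter.
Centre = midpoint of AC = (-3.5, -0.5), r² = 250/4 = 62.5.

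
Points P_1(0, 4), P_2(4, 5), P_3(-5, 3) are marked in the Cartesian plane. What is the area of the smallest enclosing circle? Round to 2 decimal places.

Side lengths²: P_1P_2² = 17, P_1P_3² = 26, P_2P_3² = 85.
Since P_2P_3² = 85 ≥ 26 + 17 = 43, the angle opposite P_2P_3 is not acute, so the smallest enclosing circle has P_2P_3 as diameter.
Centre = midpoint of P_2P_3 = (-0.5, 4), r² = 85/4 = 21.25.
Area = π·r² = π·21.25 ≈ 66.76.

66.76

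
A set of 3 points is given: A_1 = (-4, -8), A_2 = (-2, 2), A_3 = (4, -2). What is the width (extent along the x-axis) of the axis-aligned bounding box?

8

max x = 4, min x = -4, so width = 8.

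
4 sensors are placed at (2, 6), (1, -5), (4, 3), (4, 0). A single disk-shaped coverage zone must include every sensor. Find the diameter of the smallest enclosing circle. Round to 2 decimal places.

11.05

A smallest enclosing disk is always determined by at most three of the input points on its boundary.
The farthest pair is (2, 6)–(1, -5) with squared distance 122. The circle on this segment as diameter has centre (1.5, 0.5) and r² = 122/4 = 30.5.
Check (4, 3): distance² to centre = 12.5 ≤ 30.5, so it lies inside.
All remaining points lie in this disk, and no smaller disk contains both endpoints, so this is the minimum enclosing circle.
Diameter = 2r = 2√(30.5) ≈ 11.05.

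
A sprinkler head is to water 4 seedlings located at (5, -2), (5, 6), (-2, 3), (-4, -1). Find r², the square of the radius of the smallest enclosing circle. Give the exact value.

2665/81

The minimum enclosing circle is determined by three boundary points: (5, -2), (5, 6), (-4, -1).
Their circumcentre is (8/9, 2) with r² = 2665/81.
The farthest remaining point (-2, 3) is at distance² 757/81 ≤ 2665/81.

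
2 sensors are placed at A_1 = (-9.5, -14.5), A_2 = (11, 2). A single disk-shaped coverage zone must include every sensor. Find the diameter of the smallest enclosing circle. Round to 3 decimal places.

The smallest circle enclosing two points has them as diameter endpoints.
Centre = midpoint = (0.75, -6.25); r² = |A_1A_2|²/4 = 692.5/4 = 173.125.
Diameter = 2r = 2√(173.125) ≈ 26.315.

26.315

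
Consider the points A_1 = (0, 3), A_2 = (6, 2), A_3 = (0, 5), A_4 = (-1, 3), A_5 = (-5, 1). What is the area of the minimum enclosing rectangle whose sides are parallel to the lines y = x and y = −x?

60

In coordinates u = x + y, v = x − y the rectangle is axis-aligned; the map (x,y)→(u,v) scales areas by 2.
u-values: 3, 8, 5, 2, -4; range = 8 − (-4) = 12.
v-values: -3, 4, -5, -4, -6; range = 4 − (-6) = 10.
Area = (12 × 10) / 2 = 60.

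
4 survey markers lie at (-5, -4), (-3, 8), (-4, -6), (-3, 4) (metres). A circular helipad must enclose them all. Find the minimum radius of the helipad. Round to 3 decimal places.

The minimum enclosing circle of a finite set is fixed by two of the points (as a diameter) or three (as a circumcircle).
The farthest pair is (-3, 8)–(-4, -6) with squared distance 197. The circle on this segment as diameter has centre (-3.5, 1) and r² = 197/4 = 49.25.
Check (-5, -4): distance² to centre = 27.25 ≤ 49.25, so it lies inside.
All remaining points lie in this disk, and no smaller disk contains both endpoints, so this is the minimum enclosing circle.
r = √(49.25) ≈ 7.018.

7.018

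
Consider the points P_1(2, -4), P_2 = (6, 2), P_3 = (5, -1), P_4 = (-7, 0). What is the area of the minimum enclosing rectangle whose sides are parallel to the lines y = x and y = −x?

97.5

In coordinates u = x + y, v = x − y the rectangle is axis-aligned; the map (x,y)→(u,v) scales areas by 2.
u-values: -2, 8, 4, -7; range = 8 − (-7) = 15.
v-values: 6, 4, 6, -7; range = 6 − (-7) = 13.
Area = (15 × 13) / 2 = 97.5.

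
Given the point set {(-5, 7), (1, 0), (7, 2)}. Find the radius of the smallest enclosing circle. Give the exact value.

Call the three points A, B, C in the order given.
Side lengths²: AB² = 85, AC² = 169, BC² = 40.
Since AC² = 169 ≥ 85 + 40 = 125, the angle opposite AC is not acute, so the smallest enclosing circle has AC as diameter.
Centre = midpoint of AC = (1, 4.5), r² = 169/4 = 42.25.
r = √(42.25) = 6.5.

6.5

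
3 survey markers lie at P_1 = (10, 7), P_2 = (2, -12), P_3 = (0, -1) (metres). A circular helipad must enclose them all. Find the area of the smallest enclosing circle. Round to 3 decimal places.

333.794

Side lengths²: P_1P_2² = 425, P_1P_3² = 164, P_2P_3² = 125.
Since P_1P_2² = 425 ≥ 164 + 125 = 289, the angle opposite P_1P_2 is not acute, so the smallest enclosing circle has P_1P_2 as diameter.
Centre = midpoint of P_1P_2 = (6, -2.5), r² = 425/4 = 106.25.
Area = π·r² = π·106.25 ≈ 333.794.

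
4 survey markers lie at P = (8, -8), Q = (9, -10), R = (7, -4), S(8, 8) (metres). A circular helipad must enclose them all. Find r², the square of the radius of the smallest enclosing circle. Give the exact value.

81.25

The farthest pair is Q–S with squared distance 325. The circle on this segment as diameter has centre (8.5, -1) and r² = 325/4 = 81.25.
Check P: distance² to centre = 49.25 ≤ 81.25, so it lies inside.
All remaining points lie in this disk, and no smaller disk contains both endpoints, so this is the minimum enclosing circle.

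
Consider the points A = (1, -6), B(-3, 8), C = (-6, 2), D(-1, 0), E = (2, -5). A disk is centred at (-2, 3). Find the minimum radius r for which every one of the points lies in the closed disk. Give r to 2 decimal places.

9.49

The required radius is the distance from (-2, 3) to the farthest point.
Squared distances: 90, 26, 17, 10, 80.
Maximum is 90, attained at A.
r = √90 ≈ 9.49.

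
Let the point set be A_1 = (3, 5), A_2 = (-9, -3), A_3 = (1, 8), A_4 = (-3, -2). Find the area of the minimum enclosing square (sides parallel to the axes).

144

The bounding box has width 12 and height 11.
An axis-aligned square enclosing the set must have side ≥ max(width, height).
So the minimum side is max(12, 11) = 12.
Area = 12² = 144.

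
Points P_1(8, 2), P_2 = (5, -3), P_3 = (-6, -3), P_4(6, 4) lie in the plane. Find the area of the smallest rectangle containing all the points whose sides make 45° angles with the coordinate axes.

104.5

In coordinates u = x + y, v = x − y the rectangle is axis-aligned; the map (x,y)→(u,v) scales areas by 2.
u-values: 10, 2, -9, 10; range = 10 − (-9) = 19.
v-values: 6, 8, -3, 2; range = 8 − (-3) = 11.
Area = (19 × 11) / 2 = 104.5.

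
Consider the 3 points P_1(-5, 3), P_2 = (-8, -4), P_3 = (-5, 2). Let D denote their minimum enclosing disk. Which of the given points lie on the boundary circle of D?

P_1, P_2

Side lengths²: P_1P_2² = 58, P_1P_3² = 1, P_2P_3² = 45.
Since P_1P_2² = 58 ≥ 45 + 1 = 46, the angle opposite P_1P_2 is not acute, so the smallest enclosing circle has P_1P_2 as diameter.
Centre = midpoint of P_1P_2 = (-6.5, -0.5), r² = 58/4 = 14.5.
The points at distance exactly r from the centre are P_1, P_2 — 2 points.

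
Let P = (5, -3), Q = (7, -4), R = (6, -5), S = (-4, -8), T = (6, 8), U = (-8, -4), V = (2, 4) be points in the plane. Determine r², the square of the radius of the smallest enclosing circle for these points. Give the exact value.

15130/169

The minimum enclosing circle of a finite set is fixed by two of the points (as a diameter) or three (as a circumcircle).
The minimum enclosing circle is determined by three boundary points: S, T, U.
Their circumcentre is (5/13, 5/13) with r² = 15130/169.
The farthest remaining point Q is at distance² 10645/169 ≤ 15130/169.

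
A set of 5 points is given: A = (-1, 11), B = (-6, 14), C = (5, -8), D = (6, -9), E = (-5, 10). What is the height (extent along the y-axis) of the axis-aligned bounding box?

23

max y = 14, min y = -9, so height = 23.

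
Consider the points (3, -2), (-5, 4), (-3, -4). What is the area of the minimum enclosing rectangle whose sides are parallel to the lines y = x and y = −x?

In coordinates u = x + y, v = x − y the rectangle is axis-aligned; the map (x,y)→(u,v) scales areas by 2.
u-values: 1, -1, -7; range = 1 − (-7) = 8.
v-values: 5, -9, 1; range = 5 − (-9) = 14.
Area = (8 × 14) / 2 = 56.

56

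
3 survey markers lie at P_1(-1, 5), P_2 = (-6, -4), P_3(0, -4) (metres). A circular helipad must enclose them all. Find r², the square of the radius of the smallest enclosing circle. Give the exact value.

Side lengths²: P_1P_2² = 106, P_1P_3² = 82, P_2P_3² = 36.
Since P_1P_2² = 106 < 82 + 36 = 118, the triangle is acute, so the smallest enclosing circle is the circumcircle.
Circumcentre = (-3, 2/9), r² = 2173/81.

2173/81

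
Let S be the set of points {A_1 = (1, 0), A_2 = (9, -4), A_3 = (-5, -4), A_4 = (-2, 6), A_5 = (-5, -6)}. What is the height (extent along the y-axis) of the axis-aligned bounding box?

max y = 6, min y = -6, so height = 12.

12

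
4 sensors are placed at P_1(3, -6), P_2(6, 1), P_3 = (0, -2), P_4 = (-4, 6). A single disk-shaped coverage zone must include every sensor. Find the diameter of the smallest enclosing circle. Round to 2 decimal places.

By Welzl's lemma the MEC is supported by two points (diametrically opposite) or three points (on a circumcircle).
The farthest pair is P_1–P_4 with squared distance 193. The circle on this segment as diameter has centre (-0.5, 0) and r² = 193/4 = 48.25.
Check P_2: distance² to centre = 43.25 ≤ 48.25, so it lies inside.
All remaining points lie in this disk, and no smaller disk contains both endpoints, so this is the minimum enclosing circle.
Diameter = 2r = 2√(48.25) ≈ 13.89.

13.89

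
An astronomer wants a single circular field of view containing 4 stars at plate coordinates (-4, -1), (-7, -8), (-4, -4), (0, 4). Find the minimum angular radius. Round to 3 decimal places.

6.946

A smallest enclosing disk is always determined by at most three of the input points on its boundary.
The farthest pair is (-7, -8)–(0, 4) with squared distance 193. The circle on this segment as diameter has centre (-3.5, -2) and r² = 193/4 = 48.25.
Check (-4, -1): distance² to centre = 1.25 ≤ 48.25, so it lies inside.
All remaining points lie in this disk, and no smaller disk contains both endpoints, so this is the minimum enclosing circle.
r = √(48.25) ≈ 6.946.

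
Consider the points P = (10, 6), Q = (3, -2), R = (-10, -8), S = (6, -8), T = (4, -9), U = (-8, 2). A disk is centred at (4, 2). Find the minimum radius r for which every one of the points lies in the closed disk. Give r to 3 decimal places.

The required radius is the distance from (4, 2) to the farthest point.
Squared distances: 52, 17, 296, 104, 121, 144.
Maximum is 296, attained at R.
r = √296 ≈ 17.205.

17.205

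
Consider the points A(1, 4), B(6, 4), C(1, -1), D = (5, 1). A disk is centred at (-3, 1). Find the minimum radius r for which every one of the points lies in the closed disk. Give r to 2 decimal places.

The required radius is the distance from (-3, 1) to the farthest point.
Squared distances: 25, 90, 20, 64.
Maximum is 90, attained at B.
r = √90 ≈ 9.49.

9.49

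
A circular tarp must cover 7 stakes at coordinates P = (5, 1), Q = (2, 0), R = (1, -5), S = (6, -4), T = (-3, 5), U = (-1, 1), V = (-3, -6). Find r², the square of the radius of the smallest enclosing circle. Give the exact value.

42.5

By Welzl's lemma the MEC is supported by two points (diametrically opposite) or three points (on a circumcircle).
The minimum enclosing circle is determined by three boundary points: S, T, V.
Their circumcentre is (0.5, -0.5) with r² = 42.5.
The farthest remaining point P is at distance² 22.5 ≤ 42.5.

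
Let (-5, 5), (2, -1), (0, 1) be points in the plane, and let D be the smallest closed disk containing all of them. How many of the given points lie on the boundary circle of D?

2

Call the three points A, B, C in the order given.
Side lengths²: AB² = 85, AC² = 41, BC² = 8.
Since AB² = 85 ≥ 41 + 8 = 49, the angle opposite AB is not acute, so the smallest enclosing circle has AB as diameter.
Centre = midpoint of AB = (-1.5, 2), r² = 85/4 = 21.25.
The points at distance exactly r from the centre are (-5, 5), (2, -1) — 2 points.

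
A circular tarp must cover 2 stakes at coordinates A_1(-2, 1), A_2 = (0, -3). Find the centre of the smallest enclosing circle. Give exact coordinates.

The smallest circle enclosing two points has them as diameter endpoints.
Centre = midpoint = (-1, -1); r² = |A_1A_2|²/4 = 20/4 = 5.
Centre = (-1, -1).

(-1, -1)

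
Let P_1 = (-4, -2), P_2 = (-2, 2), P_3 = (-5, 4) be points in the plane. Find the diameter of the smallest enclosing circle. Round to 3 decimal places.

Side lengths²: P_1P_2² = 20, P_1P_3² = 37, P_2P_3² = 13.
Since P_1P_3² = 37 ≥ 20 + 13 = 33, the angle opposite P_1P_3 is not acute, so the smallest enclosing circle has P_1P_3 as diameter.
Centre = midpoint of P_1P_3 = (-4.5, 1), r² = 37/4 = 9.25.
Diameter = 2r = 2√(9.25) ≈ 6.083.

6.083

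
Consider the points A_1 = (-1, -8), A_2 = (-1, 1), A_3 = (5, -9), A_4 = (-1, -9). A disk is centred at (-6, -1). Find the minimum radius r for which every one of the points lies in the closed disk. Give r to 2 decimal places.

13.60

The required radius is the distance from (-6, -1) to the farthest point.
Squared distances: 74, 29, 185, 89.
Maximum is 185, attained at A_3.
r = √185 ≈ 13.60.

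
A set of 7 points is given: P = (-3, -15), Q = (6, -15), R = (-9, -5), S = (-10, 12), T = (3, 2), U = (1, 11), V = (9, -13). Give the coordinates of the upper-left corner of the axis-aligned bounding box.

x-range [-10, 9], y-range [-15, 12].
The upper-left corner is (-10, 12).

(-10, 12)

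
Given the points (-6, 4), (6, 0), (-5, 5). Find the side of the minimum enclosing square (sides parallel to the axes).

12

The bounding box has width 12 and height 5.
An axis-aligned square enclosing the set must have side ≥ max(width, height).
So the minimum side is max(12, 5) = 12.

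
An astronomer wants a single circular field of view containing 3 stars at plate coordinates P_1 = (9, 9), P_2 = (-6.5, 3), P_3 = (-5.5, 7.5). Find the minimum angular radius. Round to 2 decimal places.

8.31

Side lengths²: P_1P_2² = 276.25, P_1P_3² = 212.5, P_2P_3² = 21.25.
Since P_1P_2² = 276.25 ≥ 212.5 + 21.25 = 233.75, the angle opposite P_1P_2 is not acute, so the smallest enclosing circle has P_1P_2 as diameter.
Centre = midpoint of P_1P_2 = (1.25, 6), r² = 276.25/4 = 69.0625.
r = √(69.0625) ≈ 8.31.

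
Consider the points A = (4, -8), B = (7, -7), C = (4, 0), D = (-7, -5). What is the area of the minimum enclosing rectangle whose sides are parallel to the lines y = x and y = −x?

In coordinates u = x + y, v = x − y the rectangle is axis-aligned; the map (x,y)→(u,v) scales areas by 2.
u-values: -4, 0, 4, -12; range = 4 − (-12) = 16.
v-values: 12, 14, 4, -2; range = 14 − (-2) = 16.
Area = (16 × 16) / 2 = 128.

128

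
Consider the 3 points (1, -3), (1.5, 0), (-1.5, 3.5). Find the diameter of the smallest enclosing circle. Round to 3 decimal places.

Call the three points A, B, C in the order given.
Side lengths²: AB² = 9.25, AC² = 48.5, BC² = 21.25.
Since AC² = 48.5 ≥ 21.25 + 9.25 = 30.5, the angle opposite AC is not acute, so the smallest enclosing circle has AC as diameter.
Centre = midpoint of AC = (-0.25, 0.25), r² = 48.5/4 = 12.125.
Diameter = 2r = 2√(12.125) ≈ 6.964.

6.964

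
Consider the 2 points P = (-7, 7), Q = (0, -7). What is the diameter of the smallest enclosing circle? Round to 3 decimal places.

The smallest circle enclosing two points has them as diameter endpoints.
Centre = midpoint = (-3.5, 0); r² = |PQ|²/4 = 245/4 = 61.25.
Diameter = 2r = 2√(61.25) ≈ 15.652.

15.652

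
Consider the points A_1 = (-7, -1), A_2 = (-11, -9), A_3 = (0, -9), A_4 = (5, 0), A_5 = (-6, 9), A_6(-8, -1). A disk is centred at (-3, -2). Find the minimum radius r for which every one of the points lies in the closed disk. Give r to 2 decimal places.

The required radius is the distance from (-3, -2) to the farthest point.
Squared distances: 17, 113, 58, 68, 130, 26.
Maximum is 130, attained at A_5.
r = √130 ≈ 11.40.

11.40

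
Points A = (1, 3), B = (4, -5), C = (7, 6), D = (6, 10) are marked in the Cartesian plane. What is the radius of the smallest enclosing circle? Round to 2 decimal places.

A smallest enclosing disk is always determined by at most three of the input points on its boundary.
The farthest pair is B–D with squared distance 229. The circle on this segment as diameter has centre (5, 2.5) and r² = 229/4 = 57.25.
Check A: distance² to centre = 16.25 ≤ 57.25, so it lies inside.
All remaining points lie in this disk, and no smaller disk contains both endpoints, so this is the minimum enclosing circle.
r = √(57.25) ≈ 7.57.

7.57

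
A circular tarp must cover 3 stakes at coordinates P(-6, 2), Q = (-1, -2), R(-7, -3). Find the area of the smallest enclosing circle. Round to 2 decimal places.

36.83

Side lengths²: PQ² = 41, PR² = 26, QR² = 37.
Since PQ² = 41 < 37 + 26 = 63, the triangle is acute, so the smallest enclosing circle is the circumcircle.
Circumcentre = (-247/58, -55/58), r² = 19721/1682.
Area = π·r² = π·19721/1682 ≈ 36.83.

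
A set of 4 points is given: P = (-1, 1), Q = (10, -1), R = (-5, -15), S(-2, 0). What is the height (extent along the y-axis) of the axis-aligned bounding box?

16

max y = 1, min y = -15, so height = 16.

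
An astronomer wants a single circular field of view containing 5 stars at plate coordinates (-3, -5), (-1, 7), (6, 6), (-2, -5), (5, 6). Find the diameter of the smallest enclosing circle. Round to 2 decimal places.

14.21

A smallest enclosing disk is always determined by at most three of the input points on its boundary.
The farthest pair is (-3, -5)–(6, 6) with squared distance 202. The circle on this segment as diameter has centre (1.5, 0.5) and r² = 202/4 = 50.5.
Check (-1, 7): distance² to centre = 48.5 ≤ 50.5, so it lies inside.
All remaining points lie in this disk, and no smaller disk contains both endpoints, so this is the minimum enclosing circle.
Diameter = 2r = 2√(50.5) ≈ 14.21.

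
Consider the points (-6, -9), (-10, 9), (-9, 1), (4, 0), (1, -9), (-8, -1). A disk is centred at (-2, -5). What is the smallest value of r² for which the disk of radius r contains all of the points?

260

The required radius is the distance from (-2, -5) to the farthest point.
Squared distances: 32, 260, 85, 61, 25, 52.
Maximum is 260, attained at (-10, 9).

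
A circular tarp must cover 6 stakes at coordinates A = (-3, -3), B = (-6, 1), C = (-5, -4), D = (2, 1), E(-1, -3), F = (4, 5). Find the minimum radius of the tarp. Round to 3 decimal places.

The farthest pair is C–F with squared distance 162. The circle on this segment as diameter has centre (-0.5, 0.5) and r² = 162/4 = 40.5.
Check A: distance² to centre = 18.5 ≤ 40.5, so it lies inside.
All remaining points lie in this disk, and no smaller disk contains both endpoints, so this is the minimum enclosing circle.
r = √(40.5) ≈ 6.364.

6.364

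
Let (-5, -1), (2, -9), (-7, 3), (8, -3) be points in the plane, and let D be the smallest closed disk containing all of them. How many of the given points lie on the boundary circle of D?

The minimum enclosing circle of a finite set is fixed by two of the points (as a diameter) or three (as a circumcircle).
The minimum enclosing circle is determined by three boundary points: (2, -9), (-7, 3), (8, -3).
Their circumcentre is (1/14, -15/14) with r² = 6525/98.
The farthest remaining point (-5, -1) is at distance² 2521/98 ≤ 6525/98.
The points at distance exactly r from the centre are (2, -9), (-7, 3), (8, -3) — 3 points.

3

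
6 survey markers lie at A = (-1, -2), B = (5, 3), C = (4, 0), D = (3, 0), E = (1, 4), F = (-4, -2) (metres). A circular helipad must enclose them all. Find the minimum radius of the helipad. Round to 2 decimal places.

5.15

The minimum enclosing circle of a finite set is fixed by two of the points (as a diameter) or three (as a circumcircle).
The farthest pair is B–F with squared distance 106. The circle on this segment as diameter has centre (0.5, 0.5) and r² = 106/4 = 26.5.
Check A: distance² to centre = 8.5 ≤ 26.5, so it lies inside.
All remaining points lie in this disk, and no smaller disk contains both endpoints, so this is the minimum enclosing circle.
r = √(26.5) ≈ 5.15.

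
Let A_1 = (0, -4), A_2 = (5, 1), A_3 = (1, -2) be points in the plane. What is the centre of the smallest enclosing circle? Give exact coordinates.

Side lengths²: A_1A_2² = 50, A_1A_3² = 5, A_2A_3² = 25.
Since A_1A_2² = 50 ≥ 25 + 5 = 30, the angle opposite A_1A_2 is not acute, so the smallest enclosing circle has A_1A_2 as diameter.
Centre = midpoint of A_1A_2 = (2.5, -1.5), r² = 50/4 = 12.5.
Centre = (2.5, -1.5).

(2.5, -1.5)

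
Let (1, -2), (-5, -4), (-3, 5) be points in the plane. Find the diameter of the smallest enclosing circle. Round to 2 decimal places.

9.40

Call the three points A, B, C in the order given.
Side lengths²: AB² = 40, AC² = 65, BC² = 85.
Since BC² = 85 < 65 + 40 = 105, the triangle is acute, so the smallest enclosing circle is the circumcircle.
Circumcentre = (-3.1, 0.3), r² = 22.1.
Diameter = 2r = 2√(22.1) ≈ 9.40.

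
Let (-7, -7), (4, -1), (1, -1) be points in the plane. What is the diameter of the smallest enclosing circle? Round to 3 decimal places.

12.530

Call the three points A, B, C in the order given.
Side lengths²: AB² = 157, AC² = 100, BC² = 9.
Since AB² = 157 ≥ 100 + 9 = 109, the angle opposite AB is not acute, so the smallest enclosing circle has AB as diameter.
Centre = midpoint of AB = (-1.5, -4), r² = 157/4 = 39.25.
Diameter = 2r = 2√(39.25) ≈ 12.530.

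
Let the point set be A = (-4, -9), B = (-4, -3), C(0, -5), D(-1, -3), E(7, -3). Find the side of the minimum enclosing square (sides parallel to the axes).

11

The bounding box has width 11 and height 6.
An axis-aligned square enclosing the set must have side ≥ max(width, height).
So the minimum side is max(11, 6) = 11.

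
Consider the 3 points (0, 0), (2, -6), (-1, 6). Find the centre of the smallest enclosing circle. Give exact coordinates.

Call the three points A, B, C in the order given.
Side lengths²: AB² = 40, AC² = 37, BC² = 153.
Since BC² = 153 ≥ 40 + 37 = 77, the angle opposite BC is not acute, so the smallest enclosing circle has BC as diameter.
Centre = midpoint of BC = (0.5, 0), r² = 153/4 = 38.25.
Centre = (0.5, 0).

(0.5, 0)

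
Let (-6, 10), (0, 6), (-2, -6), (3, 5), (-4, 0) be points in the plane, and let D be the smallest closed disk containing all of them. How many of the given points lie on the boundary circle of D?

The minimum enclosing circle of a finite set is fixed by two of the points (as a diameter) or three (as a circumcircle).
The farthest pair is (-6, 10)–(-2, -6) with squared distance 272. The circle on this segment as diameter has centre (-4, 2) and r² = 272/4 = 68.
Check (0, 6): distance² to centre = 32 ≤ 68, so it lies inside.
All remaining points lie in this disk, and no smaller disk contains both endpoints, so this is the minimum enclosing circle.
The points at distance exactly r from the centre are (-6, 10), (-2, -6) — 2 points.

2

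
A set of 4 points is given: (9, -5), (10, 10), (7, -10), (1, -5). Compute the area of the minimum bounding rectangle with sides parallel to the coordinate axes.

x ranges over [1, 10], width 9.
y ranges over [-10, 10], height 20.
Area = 9 × 20 = 180.

180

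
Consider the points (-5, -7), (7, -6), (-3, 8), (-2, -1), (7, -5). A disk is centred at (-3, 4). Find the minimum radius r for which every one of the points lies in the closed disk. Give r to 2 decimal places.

The required radius is the distance from (-3, 4) to the farthest point.
Squared distances: 125, 200, 16, 26, 181.
Maximum is 200, attained at (7, -6).
r = √200 ≈ 14.14.

14.14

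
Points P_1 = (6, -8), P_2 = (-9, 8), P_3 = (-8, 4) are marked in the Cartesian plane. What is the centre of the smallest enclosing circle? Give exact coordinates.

Side lengths²: P_1P_2² = 481, P_1P_3² = 340, P_2P_3² = 17.
Since P_1P_2² = 481 ≥ 340 + 17 = 357, the angle opposite P_1P_2 is not acute, so the smallest enclosing circle has P_1P_2 as diameter.
Centre = midpoint of P_1P_2 = (-1.5, 0), r² = 481/4 = 120.25.
Centre = (-1.5, 0).

(-1.5, 0)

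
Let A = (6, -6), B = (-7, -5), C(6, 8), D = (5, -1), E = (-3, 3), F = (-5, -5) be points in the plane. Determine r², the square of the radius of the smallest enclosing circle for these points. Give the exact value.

By Welzl's lemma the MEC is supported by two points (diametrically opposite) or three points (on a circumcircle).
The minimum enclosing circle is determined by three boundary points: A, B, C.
Their circumcentre is (0, 1) with r² = 85.
The farthest remaining point F is at distance² 61 ≤ 85.

85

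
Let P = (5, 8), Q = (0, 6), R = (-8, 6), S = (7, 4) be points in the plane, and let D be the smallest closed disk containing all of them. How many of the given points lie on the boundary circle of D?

2

The farthest pair is R–S with squared distance 229. The circle on this segment as diameter has centre (-0.5, 5) and r² = 229/4 = 57.25.
Check P: distance² to centre = 39.25 ≤ 57.25, so it lies inside.
All remaining points lie in this disk, and no smaller disk contains both endpoints, so this is the minimum enclosing circle.
The points at distance exactly r from the centre are R, S — 2 points.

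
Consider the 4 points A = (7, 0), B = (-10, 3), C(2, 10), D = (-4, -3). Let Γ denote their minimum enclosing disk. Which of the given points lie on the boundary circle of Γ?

A, B, C

The minimum enclosing circle of a finite set is fixed by two of the points (as a diameter) or three (as a circumcircle).
The minimum enclosing circle is determined by three boundary points: A, B, C.
Their circumcentre is (-87/62, 127/62) with r² = 143785/1922.
The farthest remaining point D is at distance² 61945/1922 ≤ 143785/1922.
The points at distance exactly r from the centre are A, B, C — 3 points.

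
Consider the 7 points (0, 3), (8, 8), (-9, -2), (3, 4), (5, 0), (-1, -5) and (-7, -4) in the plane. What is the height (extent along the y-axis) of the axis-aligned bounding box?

13

max y = 8, min y = -5, so height = 13.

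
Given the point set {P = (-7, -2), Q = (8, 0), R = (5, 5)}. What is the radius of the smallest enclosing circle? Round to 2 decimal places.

Side lengths²: PQ² = 229, PR² = 193, QR² = 34.
Since PQ² = 229 ≥ 193 + 34 = 227, the angle opposite PQ is not acute, so the smallest enclosing circle has PQ as diameter.
Centre = midpoint of PQ = (0.5, -1), r² = 229/4 = 57.25.
r = √(57.25) ≈ 7.57.

7.57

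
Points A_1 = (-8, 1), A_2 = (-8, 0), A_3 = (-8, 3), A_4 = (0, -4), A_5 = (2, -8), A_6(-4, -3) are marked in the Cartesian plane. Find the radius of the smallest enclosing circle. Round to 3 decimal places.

By Welzl's lemma the MEC is supported by two points (diametrically opposite) or three points (on a circumcircle).
The farthest pair is A_3–A_5 with squared distance 221. The circle on this segment as diameter has centre (-3, -2.5) and r² = 221/4 = 55.25.
Check A_1: distance² to centre = 37.25 ≤ 55.25, so it lies inside.
All remaining points lie in this disk, and no smaller disk contains both endpoints, so this is the minimum enclosing circle.
r = √(55.25) ≈ 7.433.

7.433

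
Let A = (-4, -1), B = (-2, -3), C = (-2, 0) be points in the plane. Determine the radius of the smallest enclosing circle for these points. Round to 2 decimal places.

Side lengths²: AB² = 8, AC² = 5, BC² = 9.
Since BC² = 9 < 8 + 5 = 13, the triangle is acute, so the smallest enclosing circle is the circumcircle.
Circumcentre = (-2.5, -1.5), r² = 2.5.
r = √(2.5) ≈ 1.58.

1.58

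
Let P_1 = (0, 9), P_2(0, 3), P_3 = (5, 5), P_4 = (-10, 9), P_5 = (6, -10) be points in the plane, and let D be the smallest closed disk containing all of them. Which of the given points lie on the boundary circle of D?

P_4, P_5

By Welzl's lemma the MEC is supported by two points (diametrically opposite) or three points (on a circumcircle).
The farthest pair is P_4–P_5 with squared distance 617. The circle on this segment as diameter has centre (-2, -0.5) and r² = 617/4 = 154.25.
Check P_1: distance² to centre = 94.25 ≤ 154.25, so it lies inside.
All remaining points lie in this disk, and no smaller disk contains both endpoints, so this is the minimum enclosing circle.
The points at distance exactly r from the centre are P_4, P_5 — 2 points.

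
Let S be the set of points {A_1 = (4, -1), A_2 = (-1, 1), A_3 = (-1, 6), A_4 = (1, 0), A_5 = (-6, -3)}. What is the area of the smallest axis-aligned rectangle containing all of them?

x ranges over [-6, 4], width 10.
y ranges over [-3, 6], height 9.
Area = 10 × 9 = 90.

90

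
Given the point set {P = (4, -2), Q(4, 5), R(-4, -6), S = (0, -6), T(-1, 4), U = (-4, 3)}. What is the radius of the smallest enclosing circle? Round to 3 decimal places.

6.801

By Welzl's lemma the MEC is supported by two points (diametrically opposite) or three points (on a circumcircle).
The farthest pair is Q–R with squared distance 185. The circle on this segment as diameter has centre (0, -0.5) and r² = 185/4 = 46.25.
Check P: distance² to centre = 18.25 ≤ 46.25, so it lies inside.
All remaining points lie in this disk, and no smaller disk contains both endpoints, so this is the minimum enclosing circle.
r = √(46.25) ≈ 6.801.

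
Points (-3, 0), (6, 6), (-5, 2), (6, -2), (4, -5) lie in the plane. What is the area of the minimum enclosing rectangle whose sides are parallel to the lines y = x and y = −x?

In coordinates u = x + y, v = x − y the rectangle is axis-aligned; the map (x,y)→(u,v) scales areas by 2.
u-values: -3, 12, -3, 4, -1; range = 12 − (-3) = 15.
v-values: -3, 0, -7, 8, 9; range = 9 − (-7) = 16.
Area = (15 × 16) / 2 = 120.

120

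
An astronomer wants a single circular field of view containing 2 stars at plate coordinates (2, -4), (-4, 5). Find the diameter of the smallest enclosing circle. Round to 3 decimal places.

The smallest circle enclosing two points has them as diameter endpoints.
Centre = midpoint = (-1, 0.5); r² = |(2, -4)−(-4, 5)|²/4 = 117/4 = 29.25.
Diameter = 2r = 2√(29.25) ≈ 10.817.

10.817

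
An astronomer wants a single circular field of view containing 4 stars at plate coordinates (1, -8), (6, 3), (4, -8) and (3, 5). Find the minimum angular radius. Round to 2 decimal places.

The minimum enclosing circle of a finite set is fixed by two of the points (as a diameter) or three (as a circumcircle).
The minimum enclosing circle is determined by three boundary points: (1, -8), (4, -8), (3, 5).
Their circumcentre is (2.5, -41/26) with r² = 14705/338.
The farthest remaining point (6, 3) is at distance² 11221/338 ≤ 14705/338.
r = √(14705/338) ≈ 6.60.

6.60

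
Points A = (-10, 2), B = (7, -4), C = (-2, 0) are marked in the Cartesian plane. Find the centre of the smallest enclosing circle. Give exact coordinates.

Side lengths²: AB² = 325, AC² = 68, BC² = 97.
Since AB² = 325 ≥ 97 + 68 = 165, the angle opposite AB is not acute, so the smallest enclosing circle has AB as diameter.
Centre = midpoint of AB = (-1.5, -1), r² = 325/4 = 81.25.
Centre = (-1.5, -1).

(-1.5, -1)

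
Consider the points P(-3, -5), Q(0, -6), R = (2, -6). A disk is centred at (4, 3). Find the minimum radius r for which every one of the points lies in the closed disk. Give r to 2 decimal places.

The required radius is the distance from (4, 3) to the farthest point.
Squared distances: 113, 97, 85.
Maximum is 113, attained at P.
r = √113 ≈ 10.63.

10.63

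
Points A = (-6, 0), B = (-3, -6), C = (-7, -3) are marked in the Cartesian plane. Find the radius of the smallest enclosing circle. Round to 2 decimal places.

Side lengths²: AB² = 45, AC² = 10, BC² = 25.
Since AB² = 45 ≥ 25 + 10 = 35, the angle opposite AB is not acute, so the smallest enclosing circle has AB as diameter.
Centre = midpoint of AB = (-4.5, -3), r² = 45/4 = 11.25.
r = √(11.25) ≈ 3.35.

3.35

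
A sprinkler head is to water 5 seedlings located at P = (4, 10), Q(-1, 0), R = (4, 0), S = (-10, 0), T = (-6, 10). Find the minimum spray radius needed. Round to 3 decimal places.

By Welzl's lemma the MEC is supported by two points (diametrically opposite) or three points (on a circumcircle).
The farthest pair is P–S with squared distance 296. The circle on this segment as diameter has centre (-3, 5) and r² = 296/4 = 74.
Check Q: distance² to centre = 29 ≤ 74, so it lies inside.
All remaining points lie in this disk, and no smaller disk contains both endpoints, so this is the minimum enclosing circle.
r = √74 ≈ 8.602.

8.602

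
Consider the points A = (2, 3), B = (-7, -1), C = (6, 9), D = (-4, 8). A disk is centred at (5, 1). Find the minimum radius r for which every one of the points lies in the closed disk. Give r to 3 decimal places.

The required radius is the distance from (5, 1) to the farthest point.
Squared distances: 13, 148, 65, 130.
Maximum is 148, attained at B.
r = √148 ≈ 12.166.

12.166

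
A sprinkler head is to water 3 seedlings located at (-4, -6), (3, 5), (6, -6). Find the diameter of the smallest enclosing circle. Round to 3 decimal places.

Call the three points A, B, C in the order given.
Side lengths²: AB² = 170, AC² = 100, BC² = 130.
Since AB² = 170 < 130 + 100 = 230, the triangle is acute, so the smallest enclosing circle is the circumcircle.
Circumcentre = (1, -16/11), r² = 5525/121.
Diameter = 2r = 2√(5525/121) ≈ 13.515.

13.515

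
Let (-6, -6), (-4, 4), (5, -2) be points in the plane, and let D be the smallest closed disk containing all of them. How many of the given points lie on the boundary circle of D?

Call the three points A, B, C in the order given.
Side lengths²: AB² = 104, AC² = 137, BC² = 117.
Since AC² = 137 < 117 + 104 = 221, the triangle is acute, so the smallest enclosing circle is the circumcircle.
Circumcentre = (-45/34, -59/34), r² = 23153/578.
The points at distance exactly r from the centre are (-6, -6), (-4, 4), (5, -2) — 3 points.

3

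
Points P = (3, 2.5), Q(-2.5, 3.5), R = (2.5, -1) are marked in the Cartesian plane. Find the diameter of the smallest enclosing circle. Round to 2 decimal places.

6.73

Side lengths²: PQ² = 31.25, PR² = 12.5, QR² = 45.25.
Since QR² = 45.25 ≥ 31.25 + 12.5 = 43.75, the angle opposite QR is not acute, so the smallest enclosing circle has QR as diameter.
Centre = midpoint of QR = (0, 1.25), r² = 45.25/4 = 11.3125.
Diameter = 2r = 2√(11.3125) ≈ 6.73.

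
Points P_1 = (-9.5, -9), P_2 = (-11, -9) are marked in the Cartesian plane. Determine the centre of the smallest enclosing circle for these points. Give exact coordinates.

(-10.25, -9)

The smallest circle enclosing two points has them as diameter endpoints.
Centre = midpoint = (-10.25, -9); r² = |P_1P_2|²/4 = 2.25/4 = 0.5625.
Centre = (-10.25, -9).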